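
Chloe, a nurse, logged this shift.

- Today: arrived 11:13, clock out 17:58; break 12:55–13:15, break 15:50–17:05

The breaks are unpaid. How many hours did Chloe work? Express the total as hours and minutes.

Today: 11:13–17:58 = 6 h 45 min; less 95 min break → 5 h 10 min

5 h 10 min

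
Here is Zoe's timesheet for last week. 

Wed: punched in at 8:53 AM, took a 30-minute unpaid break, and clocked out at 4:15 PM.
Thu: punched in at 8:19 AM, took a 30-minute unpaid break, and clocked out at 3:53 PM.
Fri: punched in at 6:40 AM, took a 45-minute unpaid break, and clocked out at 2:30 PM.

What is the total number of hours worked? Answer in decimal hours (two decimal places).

Wed: 8:53 AM–4:15 PM = 7 h 22 min; less 30 min break → 6 h 52 min
Thu: 8:19 AM–3:53 PM = 7 h 34 min; less 30 min break → 7 h 4 min
Fri: 6:40 AM–2:30 PM = 7 h 50 min; less 45 min break → 7 h 5 min
Total: 6 h 52 min + 7 h 4 min + 7 h 5 min = 21 h 1 min.

21.02 hours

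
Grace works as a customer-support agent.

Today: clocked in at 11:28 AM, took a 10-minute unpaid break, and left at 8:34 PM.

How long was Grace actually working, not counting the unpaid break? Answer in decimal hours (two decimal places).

Today: 11:28 AM–8:34 PM = 9 h 6 min; less 10 min break → 8 h 56 min

8.93 hours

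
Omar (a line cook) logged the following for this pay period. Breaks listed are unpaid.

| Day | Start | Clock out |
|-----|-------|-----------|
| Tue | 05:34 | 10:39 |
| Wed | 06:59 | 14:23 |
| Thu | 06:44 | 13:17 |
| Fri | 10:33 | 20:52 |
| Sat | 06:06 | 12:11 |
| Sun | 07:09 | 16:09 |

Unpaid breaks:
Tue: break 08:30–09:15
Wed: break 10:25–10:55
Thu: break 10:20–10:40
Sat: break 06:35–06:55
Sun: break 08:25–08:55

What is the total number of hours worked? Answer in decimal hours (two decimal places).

Tue: 05:34–10:39 = 5 h 5 min; less 45 min break → 4 h 20 min
Wed: 06:59–14:23 = 7 h 24 min; less 30 min break → 6 h 54 min
Thu: 06:44–13:17 = 6 h 33 min; less 20 min break → 6 h 13 min
Fri: 10:33–20:52 = 10 h 19 min
Sat: 06:06–12:11 = 6 h 5 min; less 20 min break → 5 h 45 min
Sun: 07:09–16:09 = 9 h 0 min; less 30 min break → 8 h 30 min
Total: 4 h 20 min + 6 h 54 min + 6 h 13 min + 10 h 19 min + 5 h 45 min + 8 h 30 min = 42 h 1 min.

42.02 hours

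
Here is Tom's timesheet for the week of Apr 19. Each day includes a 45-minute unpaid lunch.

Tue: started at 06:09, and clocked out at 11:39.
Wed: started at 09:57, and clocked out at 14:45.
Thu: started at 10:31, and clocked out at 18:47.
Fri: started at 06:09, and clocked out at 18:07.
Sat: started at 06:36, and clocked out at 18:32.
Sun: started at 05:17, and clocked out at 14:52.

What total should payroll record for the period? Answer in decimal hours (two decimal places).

47.55 hours

Tue: 06:09–11:39 = 5 h 30 min; less 45 min break → 4 h 45 min
Wed: 09:57–14:45 = 4 h 48 min; less 45 min break → 4 h 3 min
Thu: 10:31–18:47 = 8 h 16 min; less 45 min break → 7 h 31 min
Fri: 06:09–18:07 = 11 h 58 min; less 45 min break → 11 h 13 min
Sat: 06:36–18:32 = 11 h 56 min; less 45 min break → 11 h 11 min
Sun: 05:17–14:52 = 9 h 35 min; less 45 min break → 8 h 50 min
Total: 4 h 45 min + 4 h 3 min + 7 h 31 min + 11 h 13 min + 11 h 11 min + 8 h 50 min = 47 h 33 min.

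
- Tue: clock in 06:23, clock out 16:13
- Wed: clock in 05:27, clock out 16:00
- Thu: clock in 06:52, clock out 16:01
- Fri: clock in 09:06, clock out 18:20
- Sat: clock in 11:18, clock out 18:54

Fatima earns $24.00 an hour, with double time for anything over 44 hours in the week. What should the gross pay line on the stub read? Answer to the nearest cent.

Tue: 06:23–16:13 = 9 h 50 min
Wed: 05:27–16:00 = 10 h 33 min
Thu: 06:52–16:01 = 9 h 9 min
Fri: 09:06–18:20 = 9 h 14 min
Sat: 11:18–18:54 = 7 h 36 min
Total worked: 46 h 22 min = 2782 min.
Regular 44 h 0 min = 2640 min at $24.00/h; overtime 2 h 22 min = 142 min at $48.00/h.
Pay = (2640 × $24.00 + 142 × $48.00) ÷ 60 = $1169.60.

$1169.60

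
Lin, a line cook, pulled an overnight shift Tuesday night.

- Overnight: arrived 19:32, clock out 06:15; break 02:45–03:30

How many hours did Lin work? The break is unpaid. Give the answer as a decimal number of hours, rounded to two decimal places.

Overnight: 19:32 → midnight = 4 h 28 min; midnight → 06:15 = 6 h 15 min; span 10 h 43 min; less 45 min break → 9 h 58 min

9.97 hours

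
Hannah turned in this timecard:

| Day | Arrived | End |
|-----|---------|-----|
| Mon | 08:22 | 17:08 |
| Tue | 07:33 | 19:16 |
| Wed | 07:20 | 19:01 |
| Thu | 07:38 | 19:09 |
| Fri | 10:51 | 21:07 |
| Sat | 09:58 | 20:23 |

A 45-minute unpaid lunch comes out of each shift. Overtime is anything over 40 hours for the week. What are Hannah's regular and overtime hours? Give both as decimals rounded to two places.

Mon: 08:22–17:08 = 8 h 46 min; less 45 min break → 8 h 1 min
Tue: 07:33–19:16 = 11 h 43 min; less 45 min break → 10 h 58 min
Wed: 07:20–19:01 = 11 h 41 min; less 45 min break → 10 h 56 min
Thu: 07:38–19:09 = 11 h 31 min; less 45 min break → 10 h 46 min
Fri: 10:51–21:07 = 10 h 16 min; less 45 min break → 9 h 31 min
Sat: 09:58–20:23 = 10 h 25 min; less 45 min break → 9 h 40 min
Total worked: 59 h 52 min = 59.87 h.
Threshold 40 h → overtime 19 h 52 min, regular 40 h 0 min.

Regular 40.00 hours, overtime 19.87 hours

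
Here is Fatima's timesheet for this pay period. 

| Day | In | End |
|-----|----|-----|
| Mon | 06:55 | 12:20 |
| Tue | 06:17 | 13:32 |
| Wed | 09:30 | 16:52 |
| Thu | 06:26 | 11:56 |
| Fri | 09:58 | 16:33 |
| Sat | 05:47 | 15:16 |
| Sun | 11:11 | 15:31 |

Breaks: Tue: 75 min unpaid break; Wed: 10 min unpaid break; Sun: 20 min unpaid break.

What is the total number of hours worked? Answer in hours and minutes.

44 h 11 min

Mon: 06:55–12:20 = 5 h 25 min
Tue: 06:17–13:32 = 7 h 15 min; less 75 min break → 6 h 0 min
Wed: 09:30–16:52 = 7 h 22 min; less 10 min break → 7 h 12 min
Thu: 06:26–11:56 = 5 h 30 min
Fri: 09:58–16:33 = 6 h 35 min
Sat: 05:47–15:16 = 9 h 29 min
Sun: 11:11–15:31 = 4 h 20 min; less 20 min break → 4 h 0 min
Total: 5 h 25 min + 6 h 0 min + 7 h 12 min + 5 h 30 min + 6 h 35 min + 9 h 29 min + 4 h 0 min = 44 h 11 min.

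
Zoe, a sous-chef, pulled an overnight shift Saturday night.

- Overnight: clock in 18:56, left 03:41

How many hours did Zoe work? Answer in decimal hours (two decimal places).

8.75 hours

Overnight: 18:56 → midnight = 5 h 4 min; midnight → 03:41 = 3 h 41 min; span 8 h 45 min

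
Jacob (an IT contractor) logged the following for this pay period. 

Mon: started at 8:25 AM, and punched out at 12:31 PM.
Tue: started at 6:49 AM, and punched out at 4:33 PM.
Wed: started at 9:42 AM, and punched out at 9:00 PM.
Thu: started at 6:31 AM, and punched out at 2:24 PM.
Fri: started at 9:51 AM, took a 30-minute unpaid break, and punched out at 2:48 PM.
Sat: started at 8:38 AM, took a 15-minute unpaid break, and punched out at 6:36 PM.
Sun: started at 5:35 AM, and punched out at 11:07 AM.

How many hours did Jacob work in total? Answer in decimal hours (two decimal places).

Mon: 8:25 AM–12:31 PM = 4 h 6 min
Tue: 6:49 AM–4:33 PM = 9 h 44 min
Wed: 9:42 AM–9:00 PM = 11 h 18 min
Thu: 6:31 AM–2:24 PM = 7 h 53 min
Fri: 9:51 AM–2:48 PM = 4 h 57 min; less 30 min break → 4 h 27 min
Sat: 8:38 AM–6:36 PM = 9 h 58 min; less 15 min break → 9 h 43 min
Sun: 5:35 AM–11:07 AM = 5 h 32 min
Total: 4 h 6 min + 9 h 44 min + 11 h 18 min + 7 h 53 min + 4 h 27 min + 9 h 43 min + 5 h 32 min = 52 h 43 min.

52.72 hours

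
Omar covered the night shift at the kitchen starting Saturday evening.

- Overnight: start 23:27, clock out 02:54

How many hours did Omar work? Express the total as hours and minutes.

3 h 27 min

Overnight: 23:27 → midnight = 0 h 33 min; midnight → 02:54 = 2 h 54 min; span 3 h 27 min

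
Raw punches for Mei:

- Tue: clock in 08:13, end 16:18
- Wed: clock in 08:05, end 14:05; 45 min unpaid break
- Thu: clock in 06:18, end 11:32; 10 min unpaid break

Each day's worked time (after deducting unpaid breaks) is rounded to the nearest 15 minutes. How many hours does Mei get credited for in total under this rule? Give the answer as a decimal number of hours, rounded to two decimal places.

Tue: 08:13–16:18 = 8 h 5 min → rounds to 8 h 0 min
Wed: 08:05–14:05 = 6 h 0 min − 45 min = 5 h 15 min → rounds to 5 h 15 min
Thu: 06:18–11:32 = 5 h 14 min − 10 min = 5 h 4 min → rounds to 5 h 0 min
Total credited: 18 h 15 min.

18.25 hours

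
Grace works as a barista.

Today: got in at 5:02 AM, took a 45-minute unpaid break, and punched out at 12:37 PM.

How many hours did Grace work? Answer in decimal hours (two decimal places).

Today: 5:02 AM–12:37 PM = 7 h 35 min; less 45 min break → 6 h 50 min

6.83 hours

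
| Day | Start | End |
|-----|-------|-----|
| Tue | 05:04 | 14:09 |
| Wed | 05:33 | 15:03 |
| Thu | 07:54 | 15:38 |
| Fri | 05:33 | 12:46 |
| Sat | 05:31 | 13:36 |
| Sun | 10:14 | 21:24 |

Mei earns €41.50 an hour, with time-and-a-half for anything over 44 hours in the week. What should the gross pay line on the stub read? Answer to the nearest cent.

€2372.76

Tue: 05:04–14:09 = 9 h 5 min
Wed: 05:33–15:03 = 9 h 30 min
Thu: 07:54–15:38 = 7 h 44 min
Fri: 05:33–12:46 = 7 h 13 min
Sat: 05:31–13:36 = 8 h 5 min
Sun: 10:14–21:24 = 11 h 10 min
Total worked: 52 h 47 min = 3167 min.
Regular 44 h 0 min = 2640 min at €41.50/h; overtime 8 h 47 min = 527 min at €62.25/h.
Pay = (2640 × €41.50 + 527 × €62.25) ÷ 60 = €2372.76.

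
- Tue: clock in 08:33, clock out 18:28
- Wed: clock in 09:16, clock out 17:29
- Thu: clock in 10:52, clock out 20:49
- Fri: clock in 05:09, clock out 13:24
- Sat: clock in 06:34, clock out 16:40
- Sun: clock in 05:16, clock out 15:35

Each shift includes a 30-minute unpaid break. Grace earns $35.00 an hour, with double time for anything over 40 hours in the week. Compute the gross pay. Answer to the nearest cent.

$2362.50

Tue: 08:33–18:28 = 9 h 55 min; less 30 min break → 9 h 25 min
Wed: 09:16–17:29 = 8 h 13 min; less 30 min break → 7 h 43 min
Thu: 10:52–20:49 = 9 h 57 min; less 30 min break → 9 h 27 min
Fri: 05:09–13:24 = 8 h 15 min; less 30 min break → 7 h 45 min
Sat: 06:34–16:40 = 10 h 6 min; less 30 min break → 9 h 36 min
Sun: 05:16–15:35 = 10 h 19 min; less 30 min break → 9 h 49 min
Total worked: 53 h 45 min = 3225 min.
Regular 40 h 0 min = 2400 min at $35.00/h; overtime 13 h 45 min = 825 min at $70.00/h.
Pay = (2400 × $35.00 + 825 × $70.00) ÷ 60 = $2362.50.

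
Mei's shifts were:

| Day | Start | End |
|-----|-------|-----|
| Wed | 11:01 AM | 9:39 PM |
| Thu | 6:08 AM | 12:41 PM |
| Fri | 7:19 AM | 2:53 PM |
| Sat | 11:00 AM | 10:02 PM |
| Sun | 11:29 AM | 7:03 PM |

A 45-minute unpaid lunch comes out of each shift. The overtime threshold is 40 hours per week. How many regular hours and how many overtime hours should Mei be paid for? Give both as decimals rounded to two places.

Regular 39.60 hours, overtime 0.00 hours

Wed: 11:01 AM–9:39 PM = 10 h 38 min; less 45 min break → 9 h 53 min
Thu: 6:08 AM–12:41 PM = 6 h 33 min; less 45 min break → 5 h 48 min
Fri: 7:19 AM–2:53 PM = 7 h 34 min; less 45 min break → 6 h 49 min
Sat: 11:00 AM–10:02 PM = 11 h 2 min; less 45 min break → 10 h 17 min
Sun: 11:29 AM–7:03 PM = 7 h 34 min; less 45 min break → 6 h 49 min
Total worked: 39 h 36 min = 39.60 h.
Threshold 40 h → overtime 0 h 0 min, regular 39 h 36 min.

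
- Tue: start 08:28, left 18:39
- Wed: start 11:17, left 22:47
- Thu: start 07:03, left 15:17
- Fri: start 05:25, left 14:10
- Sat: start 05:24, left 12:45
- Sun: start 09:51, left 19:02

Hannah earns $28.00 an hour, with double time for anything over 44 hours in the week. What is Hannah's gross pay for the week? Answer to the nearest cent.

$1859.20

Tue: 08:28–18:39 = 10 h 11 min
Wed: 11:17–22:47 = 11 h 30 min
Thu: 07:03–15:17 = 8 h 14 min
Fri: 05:25–14:10 = 8 h 45 min
Sat: 05:24–12:45 = 7 h 21 min
Sun: 09:51–19:02 = 9 h 11 min
Total worked: 55 h 12 min = 3312 min.
Regular 44 h 0 min = 2640 min at $28.00/h; overtime 11 h 12 min = 672 min at $56.00/h.
Pay = (2640 × $28.00 + 672 × $56.00) ÷ 60 = $1859.20.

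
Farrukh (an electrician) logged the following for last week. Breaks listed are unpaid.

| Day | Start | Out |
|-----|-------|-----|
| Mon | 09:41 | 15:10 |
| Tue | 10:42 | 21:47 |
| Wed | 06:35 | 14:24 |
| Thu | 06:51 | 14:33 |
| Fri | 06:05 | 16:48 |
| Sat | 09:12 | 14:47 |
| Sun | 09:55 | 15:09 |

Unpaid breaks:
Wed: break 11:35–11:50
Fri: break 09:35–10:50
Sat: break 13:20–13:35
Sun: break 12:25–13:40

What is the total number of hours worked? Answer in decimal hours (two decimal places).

Mon: 09:41–15:10 = 5 h 29 min
Tue: 10:42–21:47 = 11 h 5 min
Wed: 06:35–14:24 = 7 h 49 min; less 15 min break → 7 h 34 min
Thu: 06:51–14:33 = 7 h 42 min
Fri: 06:05–16:48 = 10 h 43 min; less 75 min break → 9 h 28 min
Sat: 09:12–14:47 = 5 h 35 min; less 15 min break → 5 h 20 min
Sun: 09:55–15:09 = 5 h 14 min; less 75 min break → 3 h 59 min
Total: 5 h 29 min + 11 h 5 min + 7 h 34 min + 7 h 42 min + 9 h 28 min + 5 h 20 min + 3 h 59 min = 50 h 37 min.

50.62 hours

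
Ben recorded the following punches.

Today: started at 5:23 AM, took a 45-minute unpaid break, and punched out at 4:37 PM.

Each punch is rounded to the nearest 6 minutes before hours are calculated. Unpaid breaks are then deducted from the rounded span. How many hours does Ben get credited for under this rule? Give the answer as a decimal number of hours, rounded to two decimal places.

10.45 hours

Today: in 5:23 AM→5:24 AM, out 4:37 PM→4:36 PM; 11 h 12 min − 45 min = 10 h 27 min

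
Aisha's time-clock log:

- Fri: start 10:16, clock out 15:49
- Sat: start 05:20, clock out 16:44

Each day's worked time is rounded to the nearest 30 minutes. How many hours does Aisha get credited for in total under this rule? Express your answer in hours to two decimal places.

Fri: 10:16–15:49 = 5 h 33 min → rounds to 5 h 30 min
Sat: 05:20–16:44 = 11 h 24 min → rounds to 11 h 30 min
Total credited: 17 h 0 min.

17.00 hours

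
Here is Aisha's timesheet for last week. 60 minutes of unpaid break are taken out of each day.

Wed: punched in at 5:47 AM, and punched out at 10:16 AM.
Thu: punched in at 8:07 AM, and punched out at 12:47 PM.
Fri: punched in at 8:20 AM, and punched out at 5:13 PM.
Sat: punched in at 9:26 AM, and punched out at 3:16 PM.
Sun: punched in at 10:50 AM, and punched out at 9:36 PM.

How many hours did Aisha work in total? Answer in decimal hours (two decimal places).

29.63 hours

Wed: 5:47 AM–10:16 AM = 4 h 29 min; less 60 min break → 3 h 29 min
Thu: 8:07 AM–12:47 PM = 4 h 40 min; less 60 min break → 3 h 40 min
Fri: 8:20 AM–5:13 PM = 8 h 53 min; less 60 min break → 7 h 53 min
Sat: 9:26 AM–3:16 PM = 5 h 50 min; less 60 min break → 4 h 50 min
Sun: 10:50 AM–9:36 PM = 10 h 46 min; less 60 min break → 9 h 46 min
Total: 3 h 29 min + 3 h 40 min + 7 h 53 min + 4 h 50 min + 9 h 46 min = 29 h 38 min.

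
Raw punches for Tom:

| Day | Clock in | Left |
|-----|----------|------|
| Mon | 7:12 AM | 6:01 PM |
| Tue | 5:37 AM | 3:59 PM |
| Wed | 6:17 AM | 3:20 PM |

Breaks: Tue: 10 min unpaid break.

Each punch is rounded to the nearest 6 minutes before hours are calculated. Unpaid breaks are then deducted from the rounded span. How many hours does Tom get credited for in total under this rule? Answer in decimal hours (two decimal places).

30.03 hours

Mon: in 7:12 AM→7:12 AM, out 6:01 PM→6:00 PM; 10 h 48 min
Tue: in 5:37 AM→5:36 AM, out 3:59 PM→4:00 PM; 10 h 24 min − 10 min = 10 h 14 min
Wed: in 6:17 AM→6:18 AM, out 3:20 PM→3:18 PM; 9 h 0 min
Total credited: 30 h 2 min.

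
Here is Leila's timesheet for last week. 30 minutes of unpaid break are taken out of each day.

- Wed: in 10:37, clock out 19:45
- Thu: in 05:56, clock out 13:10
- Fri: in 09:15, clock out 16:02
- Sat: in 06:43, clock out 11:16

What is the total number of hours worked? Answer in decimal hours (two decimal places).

25.70 hours

Wed: 10:37–19:45 = 9 h 8 min; less 30 min break → 8 h 38 min
Thu: 05:56–13:10 = 7 h 14 min; less 30 min break → 6 h 44 min
Fri: 09:15–16:02 = 6 h 47 min; less 30 min break → 6 h 17 min
Sat: 06:43–11:16 = 4 h 33 min; less 30 min break → 4 h 3 min
Total: 8 h 38 min + 6 h 44 min + 6 h 17 min + 4 h 3 min = 25 h 42 min.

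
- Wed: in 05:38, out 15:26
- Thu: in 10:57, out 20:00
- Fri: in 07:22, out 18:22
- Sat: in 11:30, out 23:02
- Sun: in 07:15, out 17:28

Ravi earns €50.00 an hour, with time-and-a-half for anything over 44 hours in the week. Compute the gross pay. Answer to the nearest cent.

€2770.00

Wed: 05:38–15:26 = 9 h 48 min
Thu: 10:57–20:00 = 9 h 3 min
Fri: 07:22–18:22 = 11 h 0 min
Sat: 11:30–23:02 = 11 h 32 min
Sun: 07:15–17:28 = 10 h 13 min
Total worked: 51 h 36 min = 3096 min.
Regular 44 h 0 min = 2640 min at €50.00/h; overtime 7 h 36 min = 456 min at €75.00/h.
Pay = (2640 × €50.00 + 456 × €75.00) ÷ 60 = €2770.00.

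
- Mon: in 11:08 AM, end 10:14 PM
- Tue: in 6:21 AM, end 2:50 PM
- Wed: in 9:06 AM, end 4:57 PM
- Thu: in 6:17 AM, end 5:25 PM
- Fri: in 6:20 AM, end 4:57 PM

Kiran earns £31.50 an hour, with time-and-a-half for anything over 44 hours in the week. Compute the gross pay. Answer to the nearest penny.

£1630.91

Mon: 11:08 AM–10:14 PM = 11 h 6 min
Tue: 6:21 AM–2:50 PM = 8 h 29 min
Wed: 9:06 AM–4:57 PM = 7 h 51 min
Thu: 6:17 AM–5:25 PM = 11 h 8 min
Fri: 6:20 AM–4:57 PM = 10 h 37 min
Total worked: 49 h 11 min = 2951 min.
Regular 44 h 0 min = 2640 min at £31.50/h; overtime 5 h 11 min = 311 min at £47.25/h.
Pay = (2640 × £31.50 + 311 × £47.25) ÷ 60 = £1630.91.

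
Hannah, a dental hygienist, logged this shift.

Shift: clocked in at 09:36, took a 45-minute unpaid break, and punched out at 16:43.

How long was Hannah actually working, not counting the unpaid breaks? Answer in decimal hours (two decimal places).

6.37 hours

Shift: 09:36–16:43 = 7 h 7 min; less 45 min break → 6 h 22 min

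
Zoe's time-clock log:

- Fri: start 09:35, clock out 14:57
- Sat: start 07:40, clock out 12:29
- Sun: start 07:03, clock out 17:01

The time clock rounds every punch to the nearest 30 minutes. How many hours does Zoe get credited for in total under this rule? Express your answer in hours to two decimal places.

Fri: in 09:35→09:30, out 14:57→15:00; 5 h 30 min
Sat: in 07:40→07:30, out 12:29→12:30; 5 h 0 min
Sun: in 07:03→07:00, out 17:01→17:00; 10 h 0 min
Total credited: 20 h 30 min.

20.50 hours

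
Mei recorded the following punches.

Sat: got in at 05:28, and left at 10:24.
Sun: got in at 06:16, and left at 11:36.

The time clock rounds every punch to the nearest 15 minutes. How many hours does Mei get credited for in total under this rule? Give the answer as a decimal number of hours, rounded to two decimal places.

Sat: in 05:28→05:30, out 10:24→10:30; 5 h 0 min
Sun: in 06:16→06:15, out 11:36→11:30; 5 h 15 min
Total credited: 10 h 15 min.

10.25 hours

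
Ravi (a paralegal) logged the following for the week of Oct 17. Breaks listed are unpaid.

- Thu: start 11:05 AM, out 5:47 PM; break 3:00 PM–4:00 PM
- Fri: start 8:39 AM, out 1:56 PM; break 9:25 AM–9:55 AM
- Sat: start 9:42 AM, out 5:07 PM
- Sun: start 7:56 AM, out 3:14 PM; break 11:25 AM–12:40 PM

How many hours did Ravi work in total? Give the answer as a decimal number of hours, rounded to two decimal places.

Thu: 11:05 AM–5:47 PM = 6 h 42 min; less 60 min break → 5 h 42 min
Fri: 8:39 AM–1:56 PM = 5 h 17 min; less 30 min break → 4 h 47 min
Sat: 9:42 AM–5:07 PM = 7 h 25 min
Sun: 7:56 AM–3:14 PM = 7 h 18 min; less 75 min break → 6 h 3 min
Total: 5 h 42 min + 4 h 47 min + 7 h 25 min + 6 h 3 min = 23 h 57 min.

23.95 hours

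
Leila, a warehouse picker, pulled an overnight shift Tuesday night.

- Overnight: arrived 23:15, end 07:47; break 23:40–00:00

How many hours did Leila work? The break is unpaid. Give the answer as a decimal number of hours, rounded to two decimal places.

Overnight: 23:15 → midnight = 0 h 45 min; midnight → 07:47 = 7 h 47 min; span 8 h 32 min; less 20 min break → 8 h 12 min

8.20 hours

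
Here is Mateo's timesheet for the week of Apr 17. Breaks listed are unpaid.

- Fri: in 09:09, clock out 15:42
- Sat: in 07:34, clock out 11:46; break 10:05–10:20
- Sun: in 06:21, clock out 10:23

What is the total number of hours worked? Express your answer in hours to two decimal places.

14.53 hours

Fri: 09:09–15:42 = 6 h 33 min
Sat: 07:34–11:46 = 4 h 12 min; less 15 min break → 3 h 57 min
Sun: 06:21–10:23 = 4 h 2 min
Total: 6 h 33 min + 3 h 57 min + 4 h 2 min = 14 h 32 min.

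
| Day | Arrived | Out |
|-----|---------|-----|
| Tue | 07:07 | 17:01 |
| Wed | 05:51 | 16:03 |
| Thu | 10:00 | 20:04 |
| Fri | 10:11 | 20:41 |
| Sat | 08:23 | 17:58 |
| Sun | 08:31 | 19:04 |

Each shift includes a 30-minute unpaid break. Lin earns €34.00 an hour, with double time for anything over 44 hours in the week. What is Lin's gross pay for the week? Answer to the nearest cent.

Tue: 07:07–17:01 = 9 h 54 min; less 30 min break → 9 h 24 min
Wed: 05:51–16:03 = 10 h 12 min; less 30 min break → 9 h 42 min
Thu: 10:00–20:04 = 10 h 4 min; less 30 min break → 9 h 34 min
Fri: 10:11–20:41 = 10 h 30 min; less 30 min break → 10 h 0 min
Sat: 08:23–17:58 = 9 h 35 min; less 30 min break → 9 h 5 min
Sun: 08:31–19:04 = 10 h 33 min; less 30 min break → 10 h 3 min
Total worked: 57 h 48 min = 3468 min.
Regular 44 h 0 min = 2640 min at €34.00/h; overtime 13 h 48 min = 828 min at €68.00/h.
Pay = (2640 × €34.00 + 828 × €68.00) ÷ 60 = €2434.40.

€2434.40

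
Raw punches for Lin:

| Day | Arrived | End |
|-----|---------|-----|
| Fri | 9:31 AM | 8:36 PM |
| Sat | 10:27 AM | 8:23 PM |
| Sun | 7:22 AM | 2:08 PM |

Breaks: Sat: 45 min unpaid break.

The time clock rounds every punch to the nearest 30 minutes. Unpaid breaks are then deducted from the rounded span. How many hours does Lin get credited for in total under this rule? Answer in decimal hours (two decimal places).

Fri: in 9:31 AM→9:30 AM, out 8:36 PM→8:30 PM; 11 h 0 min
Sat: in 10:27 AM→10:30 AM, out 8:23 PM→8:30 PM; 10 h 0 min − 45 min = 9 h 15 min
Sun: in 7:22 AM→7:30 AM, out 2:08 PM→2:00 PM; 6 h 30 min
Total credited: 26 h 45 min.

26.75 hours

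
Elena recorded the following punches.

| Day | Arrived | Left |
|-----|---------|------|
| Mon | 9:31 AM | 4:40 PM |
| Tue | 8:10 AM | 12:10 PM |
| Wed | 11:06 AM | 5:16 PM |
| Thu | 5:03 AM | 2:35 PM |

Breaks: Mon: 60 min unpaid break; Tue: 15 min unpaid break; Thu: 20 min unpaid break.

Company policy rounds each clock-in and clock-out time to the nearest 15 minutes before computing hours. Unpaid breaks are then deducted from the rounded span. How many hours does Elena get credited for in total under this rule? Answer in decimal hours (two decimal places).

Mon: in 9:31 AM→9:30 AM, out 4:40 PM→4:45 PM; 7 h 15 min − 60 min = 6 h 15 min
Tue: in 8:10 AM→8:15 AM, out 12:10 PM→12:15 PM; 4 h 0 min − 15 min = 3 h 45 min
Wed: in 11:06 AM→11:00 AM, out 5:16 PM→5:15 PM; 6 h 15 min
Thu: in 5:03 AM→5:00 AM, out 2:35 PM→2:30 PM; 9 h 30 min − 20 min = 9 h 10 min
Total credited: 25 h 25 min.

25.42 hours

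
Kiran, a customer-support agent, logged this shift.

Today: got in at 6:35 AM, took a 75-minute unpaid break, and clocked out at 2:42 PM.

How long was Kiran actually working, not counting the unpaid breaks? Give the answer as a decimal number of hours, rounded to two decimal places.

6.87 hours

Today: 6:35 AM–2:42 PM = 8 h 7 min; less 75 min break → 6 h 52 min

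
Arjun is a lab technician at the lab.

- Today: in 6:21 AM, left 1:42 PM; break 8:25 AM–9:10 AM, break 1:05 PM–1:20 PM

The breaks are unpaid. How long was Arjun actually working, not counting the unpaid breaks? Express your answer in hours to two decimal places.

Today: 6:21 AM–1:42 PM = 7 h 21 min; less 60 min break → 6 h 21 min

6.35 hours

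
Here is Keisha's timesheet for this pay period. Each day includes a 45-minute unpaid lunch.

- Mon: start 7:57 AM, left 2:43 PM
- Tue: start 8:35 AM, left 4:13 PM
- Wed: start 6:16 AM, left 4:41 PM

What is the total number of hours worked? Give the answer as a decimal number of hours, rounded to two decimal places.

22.57 hours

Mon: 7:57 AM–2:43 PM = 6 h 46 min; less 45 min break → 6 h 1 min
Tue: 8:35 AM–4:13 PM = 7 h 38 min; less 45 min break → 6 h 53 min
Wed: 6:16 AM–4:41 PM = 10 h 25 min; less 45 min break → 9 h 40 min
Total: 6 h 1 min + 6 h 53 min + 9 h 40 min = 22 h 34 min.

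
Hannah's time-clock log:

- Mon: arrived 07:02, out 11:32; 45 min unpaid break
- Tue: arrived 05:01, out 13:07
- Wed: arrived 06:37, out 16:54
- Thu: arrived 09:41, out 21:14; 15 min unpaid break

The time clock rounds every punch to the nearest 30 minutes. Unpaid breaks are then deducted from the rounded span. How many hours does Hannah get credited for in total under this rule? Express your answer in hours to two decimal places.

Mon: in 07:02→07:00, out 11:32→11:30; 4 h 30 min − 45 min = 3 h 45 min
Tue: in 05:01→05:00, out 13:07→13:00; 8 h 0 min
Wed: in 06:37→06:30, out 16:54→17:00; 10 h 30 min
Thu: in 09:41→09:30, out 21:14→21:00; 11 h 30 min − 15 min = 11 h 15 min
Total credited: 33 h 30 min.

33.50 hours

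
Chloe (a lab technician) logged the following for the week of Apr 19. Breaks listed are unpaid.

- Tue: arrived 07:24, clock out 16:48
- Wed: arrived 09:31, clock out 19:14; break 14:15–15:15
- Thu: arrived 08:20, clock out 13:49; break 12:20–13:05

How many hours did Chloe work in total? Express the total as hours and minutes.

22 h 51 min

Tue: 07:24–16:48 = 9 h 24 min
Wed: 09:31–19:14 = 9 h 43 min; less 60 min break → 8 h 43 min
Thu: 08:20–13:49 = 5 h 29 min; less 45 min break → 4 h 44 min
Total: 9 h 24 min + 8 h 43 min + 4 h 44 min = 22 h 51 min.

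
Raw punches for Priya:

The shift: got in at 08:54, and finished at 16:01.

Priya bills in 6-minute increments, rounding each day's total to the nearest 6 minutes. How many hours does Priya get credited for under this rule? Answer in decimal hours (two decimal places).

The shift: 08:54–16:01 = 7 h 7 min → rounds to 7 h 6 min

7.10 hours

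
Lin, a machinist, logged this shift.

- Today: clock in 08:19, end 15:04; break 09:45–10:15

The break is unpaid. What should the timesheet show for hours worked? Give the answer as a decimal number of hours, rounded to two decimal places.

6.25 hours

Today: 08:19–15:04 = 6 h 45 min; less 30 min break → 6 h 15 min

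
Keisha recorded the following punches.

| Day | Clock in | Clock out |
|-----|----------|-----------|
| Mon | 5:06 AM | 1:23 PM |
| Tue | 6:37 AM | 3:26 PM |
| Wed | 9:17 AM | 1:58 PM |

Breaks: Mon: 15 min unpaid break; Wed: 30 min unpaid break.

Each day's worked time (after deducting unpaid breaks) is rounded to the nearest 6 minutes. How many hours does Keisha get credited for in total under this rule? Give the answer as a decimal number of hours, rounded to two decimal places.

Mon: 5:06 AM–1:23 PM = 8 h 17 min − 15 min = 8 h 2 min → rounds to 8 h 0 min
Tue: 6:37 AM–3:26 PM = 8 h 49 min → rounds to 8 h 48 min
Wed: 9:17 AM–1:58 PM = 4 h 41 min − 30 min = 4 h 11 min → rounds to 4 h 12 min
Total credited: 21 h 0 min.

21.00 hours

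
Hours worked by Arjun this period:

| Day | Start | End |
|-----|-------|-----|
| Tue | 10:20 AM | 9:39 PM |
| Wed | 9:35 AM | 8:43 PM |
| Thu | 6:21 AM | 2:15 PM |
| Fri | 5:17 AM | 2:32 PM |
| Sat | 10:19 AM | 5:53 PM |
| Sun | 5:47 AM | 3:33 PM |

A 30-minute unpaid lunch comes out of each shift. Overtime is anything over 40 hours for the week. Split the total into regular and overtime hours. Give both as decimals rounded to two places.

Tue: 10:20 AM–9:39 PM = 11 h 19 min; less 30 min break → 10 h 49 min
Wed: 9:35 AM–8:43 PM = 11 h 8 min; less 30 min break → 10 h 38 min
Thu: 6:21 AM–2:15 PM = 7 h 54 min; less 30 min break → 7 h 24 min
Fri: 5:17 AM–2:32 PM = 9 h 15 min; less 30 min break → 8 h 45 min
Sat: 10:19 AM–5:53 PM = 7 h 34 min; less 30 min break → 7 h 4 min
Sun: 5:47 AM–3:33 PM = 9 h 46 min; less 30 min break → 9 h 16 min
Total worked: 53 h 56 min = 53.93 h.
Threshold 40 h → overtime 13 h 56 min, regular 40 h 0 min.

Regular 40.00 hours, overtime 13.93 hours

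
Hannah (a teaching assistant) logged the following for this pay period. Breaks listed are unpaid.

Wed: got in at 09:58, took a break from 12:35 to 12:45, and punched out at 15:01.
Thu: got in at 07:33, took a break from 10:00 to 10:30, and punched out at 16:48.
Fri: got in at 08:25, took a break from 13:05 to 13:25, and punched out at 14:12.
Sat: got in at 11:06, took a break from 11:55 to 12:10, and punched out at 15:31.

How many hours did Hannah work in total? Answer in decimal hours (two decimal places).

Wed: 09:58–15:01 = 5 h 3 min; less 10 min break → 4 h 53 min
Thu: 07:33–16:48 = 9 h 15 min; less 30 min break → 8 h 45 min
Fri: 08:25–14:12 = 5 h 47 min; less 20 min break → 5 h 27 min
Sat: 11:06–15:31 = 4 h 25 min; less 15 min break → 4 h 10 min
Total: 4 h 53 min + 8 h 45 min + 5 h 27 min + 4 h 10 min = 23 h 15 min.

23.25 hours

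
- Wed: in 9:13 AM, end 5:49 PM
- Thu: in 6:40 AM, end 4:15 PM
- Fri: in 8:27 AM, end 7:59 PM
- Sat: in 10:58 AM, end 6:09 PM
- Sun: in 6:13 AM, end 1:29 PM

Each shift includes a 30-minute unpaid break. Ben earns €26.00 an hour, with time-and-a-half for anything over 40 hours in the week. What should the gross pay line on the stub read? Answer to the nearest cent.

€1105.00

Wed: 9:13 AM–5:49 PM = 8 h 36 min; less 30 min break → 8 h 6 min
Thu: 6:40 AM–4:15 PM = 9 h 35 min; less 30 min break → 9 h 5 min
Fri: 8:27 AM–7:59 PM = 11 h 32 min; less 30 min break → 11 h 2 min
Sat: 10:58 AM–6:09 PM = 7 h 11 min; less 30 min break → 6 h 41 min
Sun: 6:13 AM–1:29 PM = 7 h 16 min; less 30 min break → 6 h 46 min
Total worked: 41 h 40 min = 2500 min.
Regular 40 h 0 min = 2400 min at €26.00/h; overtime 1 h 40 min = 100 min at €39.00/h.
Pay = (2400 × €26.00 + 100 × €39.00) ÷ 60 = €1105.00.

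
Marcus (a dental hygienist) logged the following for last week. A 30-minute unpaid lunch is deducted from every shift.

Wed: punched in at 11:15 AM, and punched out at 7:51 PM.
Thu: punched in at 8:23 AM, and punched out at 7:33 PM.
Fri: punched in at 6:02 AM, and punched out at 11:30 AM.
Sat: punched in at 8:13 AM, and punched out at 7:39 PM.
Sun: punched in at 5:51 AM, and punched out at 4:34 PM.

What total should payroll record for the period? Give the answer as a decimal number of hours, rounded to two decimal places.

Wed: 11:15 AM–7:51 PM = 8 h 36 min; less 30 min break → 8 h 6 min
Thu: 8:23 AM–7:33 PM = 11 h 10 min; less 30 min break → 10 h 40 min
Fri: 6:02 AM–11:30 AM = 5 h 28 min; less 30 min break → 4 h 58 min
Sat: 8:13 AM–7:39 PM = 11 h 26 min; less 30 min break → 10 h 56 min
Sun: 5:51 AM–4:34 PM = 10 h 43 min; less 30 min break → 10 h 13 min
Total: 8 h 6 min + 10 h 40 min + 4 h 58 min + 10 h 56 min + 10 h 13 min = 44 h 53 min.

44.88 hours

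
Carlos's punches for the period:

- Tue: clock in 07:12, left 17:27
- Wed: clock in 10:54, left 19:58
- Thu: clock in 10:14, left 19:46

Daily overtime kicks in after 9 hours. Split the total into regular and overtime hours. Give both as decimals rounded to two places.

Regular 27.00 hours, overtime 1.85 hours

Tue: 07:12–17:27 = 10 h 15 min
Wed: 10:54–19:58 = 9 h 4 min
Thu: 10:14–19:46 = 9 h 32 min
Tue reg 9 h 0 min / OT 1 h 15 min; Wed reg 9 h 0 min / OT 0 h 4 min; Thu reg 9 h 0 min / OT 0 h 32 min.
Totals: regular 27 h 0 min, overtime 1 h 51 min.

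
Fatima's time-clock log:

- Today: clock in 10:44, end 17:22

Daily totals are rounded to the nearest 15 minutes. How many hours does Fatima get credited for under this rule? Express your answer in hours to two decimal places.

6.75 hours

Today: 10:44–17:22 = 6 h 38 min → rounds to 6 h 45 min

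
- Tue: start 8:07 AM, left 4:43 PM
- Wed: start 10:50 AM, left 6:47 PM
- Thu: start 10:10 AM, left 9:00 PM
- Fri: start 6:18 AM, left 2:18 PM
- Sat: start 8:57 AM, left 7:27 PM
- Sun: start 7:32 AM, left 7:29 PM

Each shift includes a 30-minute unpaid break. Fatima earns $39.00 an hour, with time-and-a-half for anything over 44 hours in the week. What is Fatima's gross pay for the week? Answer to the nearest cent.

Tue: 8:07 AM–4:43 PM = 8 h 36 min; less 30 min break → 8 h 6 min
Wed: 10:50 AM–6:47 PM = 7 h 57 min; less 30 min break → 7 h 27 min
Thu: 10:10 AM–9:00 PM = 10 h 50 min; less 30 min break → 10 h 20 min
Fri: 6:18 AM–2:18 PM = 8 h 0 min; less 30 min break → 7 h 30 min
Sat: 8:57 AM–7:27 PM = 10 h 30 min; less 30 min break → 10 h 0 min
Sun: 7:32 AM–7:29 PM = 11 h 57 min; less 30 min break → 11 h 27 min
Total worked: 54 h 50 min = 3290 min.
Regular 44 h 0 min = 2640 min at $39.00/h; overtime 10 h 50 min = 650 min at $58.50/h.
Pay = (2640 × $39.00 + 650 × $58.50) ÷ 60 = $2349.75.

$2349.75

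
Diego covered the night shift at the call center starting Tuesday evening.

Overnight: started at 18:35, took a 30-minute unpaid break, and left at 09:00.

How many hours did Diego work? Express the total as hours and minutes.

Overnight: 18:35 → midnight = 5 h 25 min; midnight → 09:00 = 9 h 0 min; span 14 h 25 min; less 30 min break → 13 h 55 min

13 h 55 min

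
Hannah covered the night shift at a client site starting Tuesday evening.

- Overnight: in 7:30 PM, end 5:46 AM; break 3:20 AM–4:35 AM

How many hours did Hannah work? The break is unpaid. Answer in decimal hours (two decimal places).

9.02 hours

Overnight: 7:30 PM → midnight = 4 h 30 min; midnight → 5:46 AM = 5 h 46 min; span 10 h 16 min; less 75 min break → 9 h 1 min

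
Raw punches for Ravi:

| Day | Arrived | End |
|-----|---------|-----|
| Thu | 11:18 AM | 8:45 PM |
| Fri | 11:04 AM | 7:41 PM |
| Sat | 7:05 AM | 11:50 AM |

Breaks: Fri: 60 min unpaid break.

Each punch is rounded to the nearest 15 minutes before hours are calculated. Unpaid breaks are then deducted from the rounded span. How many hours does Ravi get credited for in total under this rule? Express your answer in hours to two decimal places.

Thu: in 11:18 AM→11:15 AM, out 8:45 PM→8:45 PM; 9 h 30 min
Fri: in 11:04 AM→11:00 AM, out 7:41 PM→7:45 PM; 8 h 45 min − 60 min = 7 h 45 min
Sat: in 7:05 AM→7:00 AM, out 11:50 AM→11:45 AM; 4 h 45 min
Total credited: 22 h 0 min.

22.00 hours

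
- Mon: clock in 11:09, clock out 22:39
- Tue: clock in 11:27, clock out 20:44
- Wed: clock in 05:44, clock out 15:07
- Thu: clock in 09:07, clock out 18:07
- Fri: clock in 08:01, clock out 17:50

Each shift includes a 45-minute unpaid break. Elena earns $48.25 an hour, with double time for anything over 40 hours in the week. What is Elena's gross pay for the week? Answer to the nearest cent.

Mon: 11:09–22:39 = 11 h 30 min; less 45 min break → 10 h 45 min
Tue: 11:27–20:44 = 9 h 17 min; less 45 min break → 8 h 32 min
Wed: 05:44–15:07 = 9 h 23 min; less 45 min break → 8 h 38 min
Thu: 09:07–18:07 = 9 h 0 min; less 45 min break → 8 h 15 min
Fri: 08:01–17:50 = 9 h 49 min; less 45 min break → 9 h 4 min
Total worked: 45 h 14 min = 2714 min.
Regular 40 h 0 min = 2400 min at $48.25/h; overtime 5 h 14 min = 314 min at $96.50/h.
Pay = (2400 × $48.25 + 314 × $96.50) ÷ 60 = $2435.02.

$2435.02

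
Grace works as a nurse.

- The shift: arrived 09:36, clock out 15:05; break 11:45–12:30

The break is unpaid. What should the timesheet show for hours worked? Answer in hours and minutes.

4 h 44 min

The shift: 09:36–15:05 = 5 h 29 min; less 45 min break → 4 h 44 min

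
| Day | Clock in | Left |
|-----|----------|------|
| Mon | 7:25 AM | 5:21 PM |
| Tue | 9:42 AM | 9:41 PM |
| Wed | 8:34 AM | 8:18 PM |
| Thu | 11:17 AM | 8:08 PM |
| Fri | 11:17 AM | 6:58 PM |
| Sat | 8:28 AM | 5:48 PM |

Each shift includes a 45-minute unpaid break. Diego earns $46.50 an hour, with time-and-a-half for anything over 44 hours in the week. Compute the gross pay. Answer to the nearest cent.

Mon: 7:25 AM–5:21 PM = 9 h 56 min; less 45 min break → 9 h 11 min
Tue: 9:42 AM–9:41 PM = 11 h 59 min; less 45 min break → 11 h 14 min
Wed: 8:34 AM–8:18 PM = 11 h 44 min; less 45 min break → 10 h 59 min
Thu: 11:17 AM–8:08 PM = 8 h 51 min; less 45 min break → 8 h 6 min
Fri: 11:17 AM–6:58 PM = 7 h 41 min; less 45 min break → 6 h 56 min
Sat: 8:28 AM–5:48 PM = 9 h 20 min; less 45 min break → 8 h 35 min
Total worked: 55 h 1 min = 3301 min.
Regular 44 h 0 min = 2640 min at $46.50/h; overtime 11 h 1 min = 661 min at $69.75/h.
Pay = (2640 × $46.50 + 661 × $69.75) ÷ 60 = $2814.41.

$2814.41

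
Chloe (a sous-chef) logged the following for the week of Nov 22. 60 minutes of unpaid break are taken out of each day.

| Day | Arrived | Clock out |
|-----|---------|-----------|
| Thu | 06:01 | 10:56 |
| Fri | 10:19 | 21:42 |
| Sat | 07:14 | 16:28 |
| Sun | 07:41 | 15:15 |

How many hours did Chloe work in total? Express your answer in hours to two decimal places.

29.10 hours

Thu: 06:01–10:56 = 4 h 55 min; less 60 min break → 3 h 55 min
Fri: 10:19–21:42 = 11 h 23 min; less 60 min break → 10 h 23 min
Sat: 07:14–16:28 = 9 h 14 min; less 60 min break → 8 h 14 min
Sun: 07:41–15:15 = 7 h 34 min; less 60 min break → 6 h 34 min
Total: 3 h 55 min + 10 h 23 min + 8 h 14 min + 6 h 34 min = 29 h 6 min.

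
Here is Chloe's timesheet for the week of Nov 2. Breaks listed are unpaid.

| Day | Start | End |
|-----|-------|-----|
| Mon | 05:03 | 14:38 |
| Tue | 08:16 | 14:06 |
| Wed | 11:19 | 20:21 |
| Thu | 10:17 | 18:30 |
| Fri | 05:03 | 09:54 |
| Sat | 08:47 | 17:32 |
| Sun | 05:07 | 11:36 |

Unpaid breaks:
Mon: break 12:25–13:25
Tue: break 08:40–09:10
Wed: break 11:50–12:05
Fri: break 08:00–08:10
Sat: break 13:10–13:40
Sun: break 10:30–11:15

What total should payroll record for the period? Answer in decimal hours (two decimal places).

Mon: 05:03–14:38 = 9 h 35 min; less 60 min break → 8 h 35 min
Tue: 08:16–14:06 = 5 h 50 min; less 30 min break → 5 h 20 min
Wed: 11:19–20:21 = 9 h 2 min; less 15 min break → 8 h 47 min
Thu: 10:17–18:30 = 8 h 13 min
Fri: 05:03–09:54 = 4 h 51 min; less 10 min break → 4 h 41 min
Sat: 08:47–17:32 = 8 h 45 min; less 30 min break → 8 h 15 min
Sun: 05:07–11:36 = 6 h 29 min; less 45 min break → 5 h 44 min
Total: 8 h 35 min + 5 h 20 min + 8 h 47 min + 8 h 13 min + 4 h 41 min + 8 h 15 min + 5 h 44 min = 49 h 35 min.

49.58 hours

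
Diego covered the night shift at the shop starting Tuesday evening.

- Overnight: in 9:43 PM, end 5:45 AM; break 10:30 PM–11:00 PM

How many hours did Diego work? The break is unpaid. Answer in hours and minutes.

Overnight: 9:43 PM → midnight = 2 h 17 min; midnight → 5:45 AM = 5 h 45 min; span 8 h 2 min; less 30 min break → 7 h 32 min

7 h 32 min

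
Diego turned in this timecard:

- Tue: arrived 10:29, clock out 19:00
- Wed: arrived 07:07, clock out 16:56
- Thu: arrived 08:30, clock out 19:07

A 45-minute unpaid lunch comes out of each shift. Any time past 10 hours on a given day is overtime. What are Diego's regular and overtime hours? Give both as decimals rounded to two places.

Tue: 10:29–19:00 = 8 h 31 min; less 45 min break → 7 h 46 min
Wed: 07:07–16:56 = 9 h 49 min; less 45 min break → 9 h 4 min
Thu: 08:30–19:07 = 10 h 37 min; less 45 min break → 9 h 52 min
Tue reg 7 h 46 min / OT 0 h 0 min; Wed reg 9 h 4 min / OT 0 h 0 min; Thu reg 9 h 52 min / OT 0 h 0 min.
Totals: regular 26 h 42 min, overtime 0 h 0 min.

Regular 26.70 hours, overtime 0.00 hours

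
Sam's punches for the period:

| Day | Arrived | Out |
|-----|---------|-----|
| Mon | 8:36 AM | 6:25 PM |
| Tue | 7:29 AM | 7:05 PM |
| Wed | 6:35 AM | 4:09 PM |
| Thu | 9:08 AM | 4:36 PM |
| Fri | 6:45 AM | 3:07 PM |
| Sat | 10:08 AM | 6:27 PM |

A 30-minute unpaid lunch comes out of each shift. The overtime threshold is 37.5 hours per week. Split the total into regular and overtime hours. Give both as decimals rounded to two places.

Mon: 8:36 AM–6:25 PM = 9 h 49 min; less 30 min break → 9 h 19 min
Tue: 7:29 AM–7:05 PM = 11 h 36 min; less 30 min break → 11 h 6 min
Wed: 6:35 AM–4:09 PM = 9 h 34 min; less 30 min break → 9 h 4 min
Thu: 9:08 AM–4:36 PM = 7 h 28 min; less 30 min break → 6 h 58 min
Fri: 6:45 AM–3:07 PM = 8 h 22 min; less 30 min break → 7 h 52 min
Sat: 10:08 AM–6:27 PM = 8 h 19 min; less 30 min break → 7 h 49 min
Total worked: 52 h 8 min = 52.13 h.
Threshold 37.5 h → overtime 14 h 38 min, regular 37 h 30 min.

Regular 37.50 hours, overtime 14.63 hours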